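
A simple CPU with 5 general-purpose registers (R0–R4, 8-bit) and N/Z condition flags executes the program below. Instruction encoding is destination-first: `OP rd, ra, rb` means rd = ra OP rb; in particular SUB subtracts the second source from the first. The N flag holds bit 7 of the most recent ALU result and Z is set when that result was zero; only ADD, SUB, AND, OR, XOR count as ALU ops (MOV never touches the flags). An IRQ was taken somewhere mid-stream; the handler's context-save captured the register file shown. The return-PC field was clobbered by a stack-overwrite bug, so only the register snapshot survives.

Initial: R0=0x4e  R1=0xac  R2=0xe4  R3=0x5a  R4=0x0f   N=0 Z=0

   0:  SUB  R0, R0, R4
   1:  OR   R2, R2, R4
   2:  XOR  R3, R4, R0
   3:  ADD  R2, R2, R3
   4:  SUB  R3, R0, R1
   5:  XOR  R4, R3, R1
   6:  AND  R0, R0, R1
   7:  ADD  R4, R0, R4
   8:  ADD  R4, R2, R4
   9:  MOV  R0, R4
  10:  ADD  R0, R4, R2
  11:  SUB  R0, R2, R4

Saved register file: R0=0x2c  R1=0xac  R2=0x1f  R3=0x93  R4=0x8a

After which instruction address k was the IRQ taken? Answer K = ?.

after  0: R0=0x3f R1=0xac R2=0xe4 R3=0x5a R4=0x0f  N=0 Z=0
after  1: R0=0x3f R1=0xac R2=0xef R3=0x5a R4=0x0f  N=1 Z=0
after  2: R0=0x3f R1=0xac R2=0xef R3=0x30 R4=0x0f  N=0 Z=0
after  3: R0=0x3f R1=0xac R2=0x1f R3=0x30 R4=0x0f  N=0 Z=0
after  4: R0=0x3f R1=0xac R2=0x1f R3=0x93 R4=0x0f  N=1 Z=0
after  5: R0=0x3f R1=0xac R2=0x1f R3=0x93 R4=0x3f  N=0 Z=0
after  6: R0=0x2c R1=0xac R2=0x1f R3=0x93 R4=0x3f  N=0 Z=0
after  7: R0=0x2c R1=0xac R2=0x1f R3=0x93 R4=0x6b  N=0 Z=0
after  8: R0=0x2c R1=0xac R2=0x1f R3=0x93 R4=0x8a  N=1 Z=0
-- IRQ taken; context saved, return-PC = 9 --

K = 8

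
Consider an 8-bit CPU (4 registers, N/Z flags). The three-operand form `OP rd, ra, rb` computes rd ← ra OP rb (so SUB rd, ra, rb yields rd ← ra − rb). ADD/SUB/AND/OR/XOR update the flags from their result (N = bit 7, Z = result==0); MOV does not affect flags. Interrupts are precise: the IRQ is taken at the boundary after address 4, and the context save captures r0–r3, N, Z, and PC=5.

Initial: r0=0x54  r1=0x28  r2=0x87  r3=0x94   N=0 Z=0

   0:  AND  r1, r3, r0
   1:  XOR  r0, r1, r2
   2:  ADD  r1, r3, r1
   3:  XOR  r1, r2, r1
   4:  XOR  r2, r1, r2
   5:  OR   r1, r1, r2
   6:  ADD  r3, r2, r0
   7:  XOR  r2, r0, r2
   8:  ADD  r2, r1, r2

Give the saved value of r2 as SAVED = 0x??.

after  0: r0=0x54 r1=0x14 r2=0x87 r3=0x94  N=0 Z=0
after  1: r0=0x93 r1=0x14 r2=0x87 r3=0x94  N=1 Z=0
after  2: r0=0x93 r1=0xa8 r2=0x87 r3=0x94  N=1 Z=0
after  3: r0=0x93 r1=0x2f r2=0x87 r3=0x94  N=0 Z=0
after  4: r0=0x93 r1=0x2f r2=0xa8 r3=0x94  N=1 Z=0
-- IRQ taken; context saved, return-PC = 5 --

SAVED = 0xa8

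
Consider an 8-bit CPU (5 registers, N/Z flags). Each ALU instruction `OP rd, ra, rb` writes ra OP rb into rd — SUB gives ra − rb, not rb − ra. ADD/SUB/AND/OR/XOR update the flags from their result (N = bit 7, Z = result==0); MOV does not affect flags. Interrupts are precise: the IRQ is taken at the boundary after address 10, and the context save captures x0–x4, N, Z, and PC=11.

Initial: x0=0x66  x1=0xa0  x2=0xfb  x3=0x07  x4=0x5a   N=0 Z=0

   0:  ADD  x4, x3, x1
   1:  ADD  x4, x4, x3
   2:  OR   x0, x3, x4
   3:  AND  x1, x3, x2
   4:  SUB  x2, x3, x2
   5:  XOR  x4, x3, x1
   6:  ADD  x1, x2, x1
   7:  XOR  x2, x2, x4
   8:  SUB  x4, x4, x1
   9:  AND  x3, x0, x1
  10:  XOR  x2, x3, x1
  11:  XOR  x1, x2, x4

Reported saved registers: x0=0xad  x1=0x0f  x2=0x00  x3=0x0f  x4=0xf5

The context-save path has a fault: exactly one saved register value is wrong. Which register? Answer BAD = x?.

BAD = x0

after  0: x0=0x66 x1=0xa0 x2=0xfb x3=0x07 x4=0xa7  N=1 Z=0
after  1: x0=0x66 x1=0xa0 x2=0xfb x3=0x07 x4=0xae  N=1 Z=0
after  2: x0=0xaf x1=0xa0 x2=0xfb x3=0x07 x4=0xae  N=1 Z=0
after  3: x0=0xaf x1=0x03 x2=0xfb x3=0x07 x4=0xae  N=0 Z=0
after  4: x0=0xaf x1=0x03 x2=0x0c x3=0x07 x4=0xae  N=0 Z=0
after  5: x0=0xaf x1=0x03 x2=0x0c x3=0x07 x4=0x04  N=0 Z=0
after  6: x0=0xaf x1=0x0f x2=0x0c x3=0x07 x4=0x04  N=0 Z=0
after  7: x0=0xaf x1=0x0f x2=0x08 x3=0x07 x4=0x04  N=0 Z=0
after  8: x0=0xaf x1=0x0f x2=0x08 x3=0x07 x4=0xf5  N=1 Z=0
after  9: x0=0xaf x1=0x0f x2=0x08 x3=0x0f x4=0xf5  N=0 Z=0
after 10: x0=0xaf x1=0x0f x2=0x00 x3=0x0f x4=0xf5  N=0 Z=1
-- IRQ taken; context saved, return-PC = 11 --
mismatch: x0: reported 0xad vs actual 0xaf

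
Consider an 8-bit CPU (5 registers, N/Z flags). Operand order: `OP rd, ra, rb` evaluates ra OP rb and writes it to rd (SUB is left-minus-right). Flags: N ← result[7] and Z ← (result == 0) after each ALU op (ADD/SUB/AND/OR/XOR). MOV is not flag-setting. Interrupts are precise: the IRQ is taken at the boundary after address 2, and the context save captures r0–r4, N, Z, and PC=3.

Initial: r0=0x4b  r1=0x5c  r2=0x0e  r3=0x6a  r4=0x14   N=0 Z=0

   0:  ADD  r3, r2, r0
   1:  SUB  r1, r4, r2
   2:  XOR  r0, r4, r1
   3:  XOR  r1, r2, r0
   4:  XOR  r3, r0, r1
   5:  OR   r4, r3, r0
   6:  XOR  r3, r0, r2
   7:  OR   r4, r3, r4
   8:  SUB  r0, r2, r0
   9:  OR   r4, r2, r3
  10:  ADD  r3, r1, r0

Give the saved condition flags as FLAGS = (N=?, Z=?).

FLAGS = (N=0, Z=0)

after  0: r0=0x4b r1=0x5c r2=0x0e r3=0x59 r4=0x14  N=0 Z=0
after  1: r0=0x4b r1=0x06 r2=0x0e r3=0x59 r4=0x14  N=0 Z=0
after  2: r0=0x12 r1=0x06 r2=0x0e r3=0x59 r4=0x14  N=0 Z=0
-- IRQ taken; context saved, return-PC = 3 --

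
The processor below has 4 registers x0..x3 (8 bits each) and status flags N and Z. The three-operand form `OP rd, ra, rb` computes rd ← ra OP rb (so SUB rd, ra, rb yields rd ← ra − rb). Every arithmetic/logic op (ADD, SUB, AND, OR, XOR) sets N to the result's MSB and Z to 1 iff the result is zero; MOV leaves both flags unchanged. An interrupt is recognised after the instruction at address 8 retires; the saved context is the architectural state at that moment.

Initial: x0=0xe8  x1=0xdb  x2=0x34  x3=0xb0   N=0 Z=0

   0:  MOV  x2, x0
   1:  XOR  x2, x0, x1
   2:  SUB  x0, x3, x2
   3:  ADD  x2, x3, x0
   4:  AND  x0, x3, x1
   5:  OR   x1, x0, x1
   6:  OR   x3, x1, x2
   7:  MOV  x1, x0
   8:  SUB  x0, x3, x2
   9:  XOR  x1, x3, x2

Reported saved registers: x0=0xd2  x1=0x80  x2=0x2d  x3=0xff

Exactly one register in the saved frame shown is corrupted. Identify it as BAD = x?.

BAD = x1

after  0: x0=0xe8 x1=0xdb x2=0xe8 x3=0xb0  N=0 Z=0
after  1: x0=0xe8 x1=0xdb x2=0x33 x3=0xb0  N=0 Z=0
after  2: x0=0x7d x1=0xdb x2=0x33 x3=0xb0  N=0 Z=0
after  3: x0=0x7d x1=0xdb x2=0x2d x3=0xb0  N=0 Z=0
after  4: x0=0x90 x1=0xdb x2=0x2d x3=0xb0  N=1 Z=0
after  5: x0=0x90 x1=0xdb x2=0x2d x3=0xb0  N=1 Z=0
after  6: x0=0x90 x1=0xdb x2=0x2d x3=0xff  N=1 Z=0
after  7: x0=0x90 x1=0x90 x2=0x2d x3=0xff  N=1 Z=0
after  8: x0=0xd2 x1=0x90 x2=0x2d x3=0xff  N=1 Z=0
-- IRQ taken; context saved, return-PC = 9 --
mismatch: x1: reported 0x80 vs actual 0x90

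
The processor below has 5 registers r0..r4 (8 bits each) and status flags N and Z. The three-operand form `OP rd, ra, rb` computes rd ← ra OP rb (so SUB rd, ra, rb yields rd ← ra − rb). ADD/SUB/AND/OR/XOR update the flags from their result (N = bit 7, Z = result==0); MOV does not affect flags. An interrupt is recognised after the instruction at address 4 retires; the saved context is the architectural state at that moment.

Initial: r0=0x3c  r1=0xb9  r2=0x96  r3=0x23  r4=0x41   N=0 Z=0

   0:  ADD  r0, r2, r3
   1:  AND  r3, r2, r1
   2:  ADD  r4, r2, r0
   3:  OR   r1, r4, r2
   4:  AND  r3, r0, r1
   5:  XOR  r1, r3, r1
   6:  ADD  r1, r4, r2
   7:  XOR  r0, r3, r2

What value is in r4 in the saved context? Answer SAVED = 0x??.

SAVED = 0x4f

after  0: r0=0xb9 r1=0xb9 r2=0x96 r3=0x23 r4=0x41  N=1 Z=0
after  1: r0=0xb9 r1=0xb9 r2=0x96 r3=0x90 r4=0x41  N=1 Z=0
after  2: r0=0xb9 r1=0xb9 r2=0x96 r3=0x90 r4=0x4f  N=0 Z=0
after  3: r0=0xb9 r1=0xdf r2=0x96 r3=0x90 r4=0x4f  N=1 Z=0
after  4: r0=0xb9 r1=0xdf r2=0x96 r3=0x99 r4=0x4f  N=1 Z=0
-- IRQ taken; context saved, return-PC = 5 --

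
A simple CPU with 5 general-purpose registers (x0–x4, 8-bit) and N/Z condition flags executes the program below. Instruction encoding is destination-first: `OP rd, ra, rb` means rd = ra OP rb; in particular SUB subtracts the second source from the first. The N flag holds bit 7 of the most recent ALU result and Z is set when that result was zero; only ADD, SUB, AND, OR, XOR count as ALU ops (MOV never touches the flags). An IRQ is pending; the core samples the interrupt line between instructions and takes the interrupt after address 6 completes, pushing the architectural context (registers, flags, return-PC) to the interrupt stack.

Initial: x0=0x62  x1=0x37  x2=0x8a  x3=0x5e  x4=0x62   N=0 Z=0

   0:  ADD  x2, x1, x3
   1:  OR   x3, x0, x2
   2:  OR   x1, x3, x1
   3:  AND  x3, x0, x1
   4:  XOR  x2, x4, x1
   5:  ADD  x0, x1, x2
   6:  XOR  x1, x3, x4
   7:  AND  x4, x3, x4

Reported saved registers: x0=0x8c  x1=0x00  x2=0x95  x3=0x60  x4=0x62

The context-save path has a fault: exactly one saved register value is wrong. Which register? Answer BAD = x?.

BAD = x3

after  0: x0=0x62 x1=0x37 x2=0x95 x3=0x5e x4=0x62  N=1 Z=0
after  1: x0=0x62 x1=0x37 x2=0x95 x3=0xf7 x4=0x62  N=1 Z=0
after  2: x0=0x62 x1=0xf7 x2=0x95 x3=0xf7 x4=0x62  N=1 Z=0
after  3: x0=0x62 x1=0xf7 x2=0x95 x3=0x62 x4=0x62  N=0 Z=0
after  4: x0=0x62 x1=0xf7 x2=0x95 x3=0x62 x4=0x62  N=1 Z=0
after  5: x0=0x8c x1=0xf7 x2=0x95 x3=0x62 x4=0x62  N=1 Z=0
after  6: x0=0x8c x1=0x00 x2=0x95 x3=0x62 x4=0x62  N=0 Z=1
-- IRQ taken; context saved, return-PC = 7 --
mismatch: x3: reported 0x60 vs actual 0x62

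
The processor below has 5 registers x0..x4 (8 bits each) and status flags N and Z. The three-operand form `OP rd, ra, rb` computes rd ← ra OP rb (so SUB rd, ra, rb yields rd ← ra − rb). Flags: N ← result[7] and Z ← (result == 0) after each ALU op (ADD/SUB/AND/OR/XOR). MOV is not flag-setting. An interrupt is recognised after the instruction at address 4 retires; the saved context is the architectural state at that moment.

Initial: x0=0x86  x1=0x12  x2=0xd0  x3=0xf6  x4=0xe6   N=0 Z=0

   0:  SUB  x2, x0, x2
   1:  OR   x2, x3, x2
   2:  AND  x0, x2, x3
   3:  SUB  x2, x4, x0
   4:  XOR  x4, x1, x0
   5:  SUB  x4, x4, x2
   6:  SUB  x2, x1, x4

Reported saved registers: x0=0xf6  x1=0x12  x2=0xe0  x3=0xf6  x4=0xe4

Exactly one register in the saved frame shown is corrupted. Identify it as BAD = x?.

BAD = x2

after  0: x0=0x86 x1=0x12 x2=0xb6 x3=0xf6 x4=0xe6  N=1 Z=0
after  1: x0=0x86 x1=0x12 x2=0xf6 x3=0xf6 x4=0xe6  N=1 Z=0
after  2: x0=0xf6 x1=0x12 x2=0xf6 x3=0xf6 x4=0xe6  N=1 Z=0
after  3: x0=0xf6 x1=0x12 x2=0xf0 x3=0xf6 x4=0xe6  N=1 Z=0
after  4: x0=0xf6 x1=0x12 x2=0xf0 x3=0xf6 x4=0xe4  N=1 Z=0
-- IRQ taken; context saved, return-PC = 5 --
mismatch: x2: reported 0xe0 vs actual 0xf0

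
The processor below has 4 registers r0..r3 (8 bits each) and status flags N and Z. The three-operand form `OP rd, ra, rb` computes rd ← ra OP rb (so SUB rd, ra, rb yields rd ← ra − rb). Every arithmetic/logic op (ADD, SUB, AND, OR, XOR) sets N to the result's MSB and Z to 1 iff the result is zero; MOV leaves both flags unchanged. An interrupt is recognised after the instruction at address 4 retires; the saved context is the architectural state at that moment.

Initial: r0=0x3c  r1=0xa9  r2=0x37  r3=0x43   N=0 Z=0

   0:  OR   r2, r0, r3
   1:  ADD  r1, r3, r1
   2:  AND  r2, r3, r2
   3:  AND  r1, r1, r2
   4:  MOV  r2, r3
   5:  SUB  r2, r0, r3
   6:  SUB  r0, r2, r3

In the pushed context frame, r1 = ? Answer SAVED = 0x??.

SAVED = 0x40

after  0: r0=0x3c r1=0xa9 r2=0x7f r3=0x43  N=0 Z=0
after  1: r0=0x3c r1=0xec r2=0x7f r3=0x43  N=1 Z=0
after  2: r0=0x3c r1=0xec r2=0x43 r3=0x43  N=0 Z=0
after  3: r0=0x3c r1=0x40 r2=0x43 r3=0x43  N=0 Z=0
after  4: r0=0x3c r1=0x40 r2=0x43 r3=0x43  N=0 Z=0
-- IRQ taken; context saved, return-PC = 5 --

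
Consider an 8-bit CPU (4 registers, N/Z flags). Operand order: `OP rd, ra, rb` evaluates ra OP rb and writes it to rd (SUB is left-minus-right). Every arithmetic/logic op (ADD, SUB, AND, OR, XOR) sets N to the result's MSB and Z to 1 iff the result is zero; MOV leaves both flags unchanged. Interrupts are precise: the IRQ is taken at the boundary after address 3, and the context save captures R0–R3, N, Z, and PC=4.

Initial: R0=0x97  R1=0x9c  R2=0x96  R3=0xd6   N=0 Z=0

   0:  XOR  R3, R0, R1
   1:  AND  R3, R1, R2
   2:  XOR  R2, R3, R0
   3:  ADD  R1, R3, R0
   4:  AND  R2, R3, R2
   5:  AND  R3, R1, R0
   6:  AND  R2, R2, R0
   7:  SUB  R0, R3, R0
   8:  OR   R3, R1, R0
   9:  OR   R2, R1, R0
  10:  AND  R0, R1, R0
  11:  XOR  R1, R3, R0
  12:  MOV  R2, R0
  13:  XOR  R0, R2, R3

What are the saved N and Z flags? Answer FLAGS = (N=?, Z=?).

after  0: R0=0x97 R1=0x9c R2=0x96 R3=0x0b  N=0 Z=0
after  1: R0=0x97 R1=0x9c R2=0x96 R3=0x94  N=1 Z=0
after  2: R0=0x97 R1=0x9c R2=0x03 R3=0x94  N=0 Z=0
after  3: R0=0x97 R1=0x2b R2=0x03 R3=0x94  N=0 Z=0
-- IRQ taken; context saved, return-PC = 4 --

FLAGS = (N=0, Z=0)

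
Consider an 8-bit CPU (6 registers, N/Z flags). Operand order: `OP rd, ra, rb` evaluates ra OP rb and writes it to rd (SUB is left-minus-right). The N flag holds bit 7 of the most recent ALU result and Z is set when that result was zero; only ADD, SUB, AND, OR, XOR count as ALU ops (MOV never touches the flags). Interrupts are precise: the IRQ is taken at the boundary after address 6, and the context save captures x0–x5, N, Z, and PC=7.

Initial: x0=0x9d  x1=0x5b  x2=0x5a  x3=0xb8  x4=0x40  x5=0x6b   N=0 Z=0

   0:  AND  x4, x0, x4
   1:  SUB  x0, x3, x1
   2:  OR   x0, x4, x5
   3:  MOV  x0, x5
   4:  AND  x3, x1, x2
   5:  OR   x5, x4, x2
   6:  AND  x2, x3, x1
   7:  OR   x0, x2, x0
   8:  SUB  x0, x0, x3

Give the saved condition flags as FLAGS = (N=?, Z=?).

after  0: x0=0x9d x1=0x5b x2=0x5a x3=0xb8 x4=0x00 x5=0x6b  N=0 Z=1
after  1: x0=0x5d x1=0x5b x2=0x5a x3=0xb8 x4=0x00 x5=0x6b  N=0 Z=0
after  2: x0=0x6b x1=0x5b x2=0x5a x3=0xb8 x4=0x00 x5=0x6b  N=0 Z=0
after  3: x0=0x6b x1=0x5b x2=0x5a x3=0xb8 x4=0x00 x5=0x6b  N=0 Z=0
after  4: x0=0x6b x1=0x5b x2=0x5a x3=0x5a x4=0x00 x5=0x6b  N=0 Z=0
after  5: x0=0x6b x1=0x5b x2=0x5a x3=0x5a x4=0x00 x5=0x5a  N=0 Z=0
after  6: x0=0x6b x1=0x5b x2=0x5a x3=0x5a x4=0x00 x5=0x5a  N=0 Z=0
-- IRQ taken; context saved, return-PC = 7 --

FLAGS = (N=0, Z=0)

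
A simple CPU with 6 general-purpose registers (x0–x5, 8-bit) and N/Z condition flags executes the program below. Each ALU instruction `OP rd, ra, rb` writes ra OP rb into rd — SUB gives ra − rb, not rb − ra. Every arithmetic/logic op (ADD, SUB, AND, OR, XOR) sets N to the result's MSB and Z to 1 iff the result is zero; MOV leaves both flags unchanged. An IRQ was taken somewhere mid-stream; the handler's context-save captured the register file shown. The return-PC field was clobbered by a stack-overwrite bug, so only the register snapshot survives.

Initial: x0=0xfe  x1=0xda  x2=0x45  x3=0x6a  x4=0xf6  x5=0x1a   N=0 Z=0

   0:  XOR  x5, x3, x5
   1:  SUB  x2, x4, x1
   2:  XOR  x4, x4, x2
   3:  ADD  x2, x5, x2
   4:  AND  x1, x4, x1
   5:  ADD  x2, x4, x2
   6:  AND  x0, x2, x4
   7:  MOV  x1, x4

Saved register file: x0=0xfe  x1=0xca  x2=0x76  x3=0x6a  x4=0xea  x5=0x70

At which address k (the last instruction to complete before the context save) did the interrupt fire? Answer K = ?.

after  0: x0=0xfe x1=0xda x2=0x45 x3=0x6a x4=0xf6 x5=0x70  N=0 Z=0
after  1: x0=0xfe x1=0xda x2=0x1c x3=0x6a x4=0xf6 x5=0x70  N=0 Z=0
after  2: x0=0xfe x1=0xda x2=0x1c x3=0x6a x4=0xea x5=0x70  N=1 Z=0
after  3: x0=0xfe x1=0xda x2=0x8c x3=0x6a x4=0xea x5=0x70  N=1 Z=0
after  4: x0=0xfe x1=0xca x2=0x8c x3=0x6a x4=0xea x5=0x70  N=1 Z=0
after  5: x0=0xfe x1=0xca x2=0x76 x3=0x6a x4=0xea x5=0x70  N=0 Z=0
-- IRQ taken; context saved, return-PC = 6 --

K = 5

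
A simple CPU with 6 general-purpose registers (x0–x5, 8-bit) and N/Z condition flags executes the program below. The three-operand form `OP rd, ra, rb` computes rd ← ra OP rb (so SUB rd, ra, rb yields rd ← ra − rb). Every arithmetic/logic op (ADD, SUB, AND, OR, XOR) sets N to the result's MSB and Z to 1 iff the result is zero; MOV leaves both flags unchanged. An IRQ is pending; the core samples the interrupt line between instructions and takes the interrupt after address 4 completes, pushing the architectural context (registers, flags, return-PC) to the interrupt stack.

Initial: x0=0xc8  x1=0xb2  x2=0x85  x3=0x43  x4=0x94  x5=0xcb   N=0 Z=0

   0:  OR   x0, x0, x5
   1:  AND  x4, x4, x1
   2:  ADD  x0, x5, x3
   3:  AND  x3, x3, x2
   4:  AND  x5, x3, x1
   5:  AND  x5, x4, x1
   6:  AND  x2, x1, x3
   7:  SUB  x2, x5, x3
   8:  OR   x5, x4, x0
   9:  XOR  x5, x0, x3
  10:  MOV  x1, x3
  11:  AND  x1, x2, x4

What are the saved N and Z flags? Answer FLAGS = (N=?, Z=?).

after  0: x0=0xcb x1=0xb2 x2=0x85 x3=0x43 x4=0x94 x5=0xcb  N=1 Z=0
after  1: x0=0xcb x1=0xb2 x2=0x85 x3=0x43 x4=0x90 x5=0xcb  N=1 Z=0
after  2: x0=0x0e x1=0xb2 x2=0x85 x3=0x43 x4=0x90 x5=0xcb  N=0 Z=0
after  3: x0=0x0e x1=0xb2 x2=0x85 x3=0x01 x4=0x90 x5=0xcb  N=0 Z=0
after  4: x0=0x0e x1=0xb2 x2=0x85 x3=0x01 x4=0x90 x5=0x00  N=0 Z=1
-- IRQ taken; context saved, return-PC = 5 --

FLAGS = (N=0, Z=1)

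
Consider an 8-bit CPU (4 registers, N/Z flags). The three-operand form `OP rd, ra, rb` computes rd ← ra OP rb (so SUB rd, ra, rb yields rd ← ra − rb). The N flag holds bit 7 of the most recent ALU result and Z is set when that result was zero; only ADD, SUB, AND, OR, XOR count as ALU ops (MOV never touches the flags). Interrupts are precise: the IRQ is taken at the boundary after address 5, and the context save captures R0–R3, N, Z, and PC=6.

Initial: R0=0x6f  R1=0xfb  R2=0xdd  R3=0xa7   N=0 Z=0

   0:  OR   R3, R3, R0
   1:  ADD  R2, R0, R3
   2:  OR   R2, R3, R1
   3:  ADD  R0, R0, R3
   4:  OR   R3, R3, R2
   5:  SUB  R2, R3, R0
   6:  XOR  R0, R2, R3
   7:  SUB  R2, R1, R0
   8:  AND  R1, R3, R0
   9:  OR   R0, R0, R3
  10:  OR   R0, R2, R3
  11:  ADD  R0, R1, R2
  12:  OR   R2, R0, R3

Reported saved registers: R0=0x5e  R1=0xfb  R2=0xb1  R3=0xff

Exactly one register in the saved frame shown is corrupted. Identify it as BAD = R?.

after  0: R0=0x6f R1=0xfb R2=0xdd R3=0xef  N=1 Z=0
after  1: R0=0x6f R1=0xfb R2=0x5e R3=0xef  N=0 Z=0
after  2: R0=0x6f R1=0xfb R2=0xff R3=0xef  N=1 Z=0
after  3: R0=0x5e R1=0xfb R2=0xff R3=0xef  N=0 Z=0
after  4: R0=0x5e R1=0xfb R2=0xff R3=0xff  N=1 Z=0
after  5: R0=0x5e R1=0xfb R2=0xa1 R3=0xff  N=1 Z=0
-- IRQ taken; context saved, return-PC = 6 --
mismatch: R2: reported 0xb1 vs actual 0xa1

BAD = R2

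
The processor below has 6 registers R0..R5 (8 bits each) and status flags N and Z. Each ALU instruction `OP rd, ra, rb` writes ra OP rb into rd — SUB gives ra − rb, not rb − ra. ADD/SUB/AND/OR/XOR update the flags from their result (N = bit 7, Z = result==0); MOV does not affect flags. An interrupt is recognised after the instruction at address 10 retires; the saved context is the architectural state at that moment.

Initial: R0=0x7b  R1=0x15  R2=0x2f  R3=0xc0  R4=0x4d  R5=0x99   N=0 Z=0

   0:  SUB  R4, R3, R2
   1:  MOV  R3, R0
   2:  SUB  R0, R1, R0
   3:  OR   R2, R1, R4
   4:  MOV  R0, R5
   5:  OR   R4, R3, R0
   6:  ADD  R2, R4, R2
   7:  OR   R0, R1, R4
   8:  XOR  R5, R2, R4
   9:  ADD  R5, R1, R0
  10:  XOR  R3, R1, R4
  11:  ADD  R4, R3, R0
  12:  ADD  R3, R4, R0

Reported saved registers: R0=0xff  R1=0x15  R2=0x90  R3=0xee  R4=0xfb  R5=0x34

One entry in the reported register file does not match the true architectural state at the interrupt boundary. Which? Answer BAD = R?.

BAD = R5

after  0: R0=0x7b R1=0x15 R2=0x2f R3=0xc0 R4=0x91 R5=0x99  N=1 Z=0
after  1: R0=0x7b R1=0x15 R2=0x2f R3=0x7b R4=0x91 R5=0x99  N=1 Z=0
after  2: R0=0x9a R1=0x15 R2=0x2f R3=0x7b R4=0x91 R5=0x99  N=1 Z=0
after  3: R0=0x9a R1=0x15 R2=0x95 R3=0x7b R4=0x91 R5=0x99  N=1 Z=0
after  4: R0=0x99 R1=0x15 R2=0x95 R3=0x7b R4=0x91 R5=0x99  N=1 Z=0
after  5: R0=0x99 R1=0x15 R2=0x95 R3=0x7b R4=0xfb R5=0x99  N=1 Z=0
after  6: R0=0x99 R1=0x15 R2=0x90 R3=0x7b R4=0xfb R5=0x99  N=1 Z=0
after  7: R0=0xff R1=0x15 R2=0x90 R3=0x7b R4=0xfb R5=0x99  N=1 Z=0
after  8: R0=0xff R1=0x15 R2=0x90 R3=0x7b R4=0xfb R5=0x6b  N=0 Z=0
after  9: R0=0xff R1=0x15 R2=0x90 R3=0x7b R4=0xfb R5=0x14  N=0 Z=0
after 10: R0=0xff R1=0x15 R2=0x90 R3=0xee R4=0xfb R5=0x14  N=1 Z=0
-- IRQ taken; context saved, return-PC = 11 --
mismatch: R5: reported 0x34 vs actual 0x14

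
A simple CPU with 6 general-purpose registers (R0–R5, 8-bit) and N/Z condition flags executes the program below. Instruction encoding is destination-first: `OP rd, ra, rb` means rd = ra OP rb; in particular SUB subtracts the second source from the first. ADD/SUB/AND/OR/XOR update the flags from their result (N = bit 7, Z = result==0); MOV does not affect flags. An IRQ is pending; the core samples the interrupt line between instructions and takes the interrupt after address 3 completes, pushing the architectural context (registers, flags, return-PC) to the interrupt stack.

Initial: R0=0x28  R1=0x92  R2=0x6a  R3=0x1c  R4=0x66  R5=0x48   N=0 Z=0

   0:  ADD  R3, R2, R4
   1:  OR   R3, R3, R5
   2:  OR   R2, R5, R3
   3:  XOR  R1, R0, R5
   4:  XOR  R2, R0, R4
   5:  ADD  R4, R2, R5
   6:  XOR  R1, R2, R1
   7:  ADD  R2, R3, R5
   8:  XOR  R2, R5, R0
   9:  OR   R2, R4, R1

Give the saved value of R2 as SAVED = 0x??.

SAVED = 0xd8

after  0: R0=0x28 R1=0x92 R2=0x6a R3=0xd0 R4=0x66 R5=0x48  N=1 Z=0
after  1: R0=0x28 R1=0x92 R2=0x6a R3=0xd8 R4=0x66 R5=0x48  N=1 Z=0
after  2: R0=0x28 R1=0x92 R2=0xd8 R3=0xd8 R4=0x66 R5=0x48  N=1 Z=0
after  3: R0=0x28 R1=0x60 R2=0xd8 R3=0xd8 R4=0x66 R5=0x48  N=0 Z=0
-- IRQ taken; context saved, return-PC = 4 --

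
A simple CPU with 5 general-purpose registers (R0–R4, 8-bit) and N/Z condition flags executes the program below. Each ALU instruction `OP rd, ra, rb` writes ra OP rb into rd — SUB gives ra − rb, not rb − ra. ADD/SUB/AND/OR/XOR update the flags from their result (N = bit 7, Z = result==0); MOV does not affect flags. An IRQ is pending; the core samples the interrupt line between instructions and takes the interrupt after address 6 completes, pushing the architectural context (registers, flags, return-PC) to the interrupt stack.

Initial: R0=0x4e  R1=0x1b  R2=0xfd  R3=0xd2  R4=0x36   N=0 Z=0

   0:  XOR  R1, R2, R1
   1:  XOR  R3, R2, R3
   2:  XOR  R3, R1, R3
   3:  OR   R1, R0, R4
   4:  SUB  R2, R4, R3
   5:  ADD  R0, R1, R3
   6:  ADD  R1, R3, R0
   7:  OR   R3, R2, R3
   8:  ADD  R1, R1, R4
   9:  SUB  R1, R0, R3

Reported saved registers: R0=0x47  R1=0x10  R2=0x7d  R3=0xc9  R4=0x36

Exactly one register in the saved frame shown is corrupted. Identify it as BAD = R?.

BAD = R2

after  0: R0=0x4e R1=0xe6 R2=0xfd R3=0xd2 R4=0x36  N=1 Z=0
after  1: R0=0x4e R1=0xe6 R2=0xfd R3=0x2f R4=0x36  N=0 Z=0
after  2: R0=0x4e R1=0xe6 R2=0xfd R3=0xc9 R4=0x36  N=1 Z=0
after  3: R0=0x4e R1=0x7e R2=0xfd R3=0xc9 R4=0x36  N=0 Z=0
after  4: R0=0x4e R1=0x7e R2=0x6d R3=0xc9 R4=0x36  N=0 Z=0
after  5: R0=0x47 R1=0x7e R2=0x6d R3=0xc9 R4=0x36  N=0 Z=0
after  6: R0=0x47 R1=0x10 R2=0x6d R3=0xc9 R4=0x36  N=0 Z=0
-- IRQ taken; context saved, return-PC = 7 --
mismatch: R2: reported 0x7d vs actual 0x6d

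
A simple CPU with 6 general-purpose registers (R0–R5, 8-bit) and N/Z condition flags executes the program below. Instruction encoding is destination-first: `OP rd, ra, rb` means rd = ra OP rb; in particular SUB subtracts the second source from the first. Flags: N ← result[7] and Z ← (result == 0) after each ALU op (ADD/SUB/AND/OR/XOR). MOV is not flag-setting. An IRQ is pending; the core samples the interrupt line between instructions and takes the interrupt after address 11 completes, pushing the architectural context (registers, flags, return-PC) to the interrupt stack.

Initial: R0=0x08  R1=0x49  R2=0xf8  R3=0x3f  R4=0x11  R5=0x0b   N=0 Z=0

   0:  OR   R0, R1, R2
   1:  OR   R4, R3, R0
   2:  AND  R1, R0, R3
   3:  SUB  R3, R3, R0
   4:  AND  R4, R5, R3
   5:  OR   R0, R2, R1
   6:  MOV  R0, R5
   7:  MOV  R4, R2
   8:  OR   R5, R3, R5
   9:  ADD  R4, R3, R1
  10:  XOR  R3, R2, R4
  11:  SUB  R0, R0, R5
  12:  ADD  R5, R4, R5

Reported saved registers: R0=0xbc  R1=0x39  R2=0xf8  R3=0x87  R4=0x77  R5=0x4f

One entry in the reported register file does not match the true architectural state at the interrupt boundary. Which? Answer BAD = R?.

BAD = R4

after  0: R0=0xf9 R1=0x49 R2=0xf8 R3=0x3f R4=0x11 R5=0x0b  N=1 Z=0
after  1: R0=0xf9 R1=0x49 R2=0xf8 R3=0x3f R4=0xff R5=0x0b  N=1 Z=0
after  2: R0=0xf9 R1=0x39 R2=0xf8 R3=0x3f R4=0xff R5=0x0b  N=0 Z=0
after  3: R0=0xf9 R1=0x39 R2=0xf8 R3=0x46 R4=0xff R5=0x0b  N=0 Z=0
after  4: R0=0xf9 R1=0x39 R2=0xf8 R3=0x46 R4=0x02 R5=0x0b  N=0 Z=0
after  5: R0=0xf9 R1=0x39 R2=0xf8 R3=0x46 R4=0x02 R5=0x0b  N=1 Z=0
after  6: R0=0x0b R1=0x39 R2=0xf8 R3=0x46 R4=0x02 R5=0x0b  N=1 Z=0
after  7: R0=0x0b R1=0x39 R2=0xf8 R3=0x46 R4=0xf8 R5=0x0b  N=1 Z=0
after  8: R0=0x0b R1=0x39 R2=0xf8 R3=0x46 R4=0xf8 R5=0x4f  N=0 Z=0
after  9: R0=0x0b R1=0x39 R2=0xf8 R3=0x46 R4=0x7f R5=0x4f  N=0 Z=0
after 10: R0=0x0b R1=0x39 R2=0xf8 R3=0x87 R4=0x7f R5=0x4f  N=1 Z=0
after 11: R0=0xbc R1=0x39 R2=0xf8 R3=0x87 R4=0x7f R5=0x4f  N=1 Z=0
-- IRQ taken; context saved, return-PC = 12 --
mismatch: R4: reported 0x77 vs actual 0x7f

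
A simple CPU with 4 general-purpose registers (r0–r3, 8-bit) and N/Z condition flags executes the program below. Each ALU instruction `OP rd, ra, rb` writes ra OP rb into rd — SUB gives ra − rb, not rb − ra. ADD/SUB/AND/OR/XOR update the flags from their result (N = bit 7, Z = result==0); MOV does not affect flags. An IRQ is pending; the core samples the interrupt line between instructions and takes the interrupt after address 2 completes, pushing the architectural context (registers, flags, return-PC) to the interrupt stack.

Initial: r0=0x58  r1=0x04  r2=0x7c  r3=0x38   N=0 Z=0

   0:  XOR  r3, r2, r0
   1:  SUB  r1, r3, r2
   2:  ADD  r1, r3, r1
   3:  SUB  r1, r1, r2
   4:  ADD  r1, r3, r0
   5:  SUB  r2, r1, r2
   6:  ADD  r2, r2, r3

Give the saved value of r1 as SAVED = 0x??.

SAVED = 0xcc

after  0: r0=0x58 r1=0x04 r2=0x7c r3=0x24  N=0 Z=0
after  1: r0=0x58 r1=0xa8 r2=0x7c r3=0x24  N=1 Z=0
after  2: r0=0x58 r1=0xcc r2=0x7c r3=0x24  N=1 Z=0
-- IRQ taken; context saved, return-PC = 3 --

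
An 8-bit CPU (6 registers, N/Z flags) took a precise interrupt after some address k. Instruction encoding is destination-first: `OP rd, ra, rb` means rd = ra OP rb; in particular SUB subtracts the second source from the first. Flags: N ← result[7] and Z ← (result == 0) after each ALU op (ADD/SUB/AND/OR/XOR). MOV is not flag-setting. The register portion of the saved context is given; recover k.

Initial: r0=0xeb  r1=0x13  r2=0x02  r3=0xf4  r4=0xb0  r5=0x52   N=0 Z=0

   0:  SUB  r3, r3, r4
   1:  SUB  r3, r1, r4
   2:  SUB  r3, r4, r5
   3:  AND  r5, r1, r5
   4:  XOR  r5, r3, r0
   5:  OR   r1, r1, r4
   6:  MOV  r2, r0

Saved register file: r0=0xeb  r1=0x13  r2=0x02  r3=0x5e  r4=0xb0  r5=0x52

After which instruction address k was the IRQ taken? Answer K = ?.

after  0: r0=0xeb r1=0x13 r2=0x02 r3=0x44 r4=0xb0 r5=0x52  N=0 Z=0
after  1: r0=0xeb r1=0x13 r2=0x02 r3=0x63 r4=0xb0 r5=0x52  N=0 Z=0
after  2: r0=0xeb r1=0x13 r2=0x02 r3=0x5e r4=0xb0 r5=0x52  N=0 Z=0
-- IRQ taken; context saved, return-PC = 3 --

K = 2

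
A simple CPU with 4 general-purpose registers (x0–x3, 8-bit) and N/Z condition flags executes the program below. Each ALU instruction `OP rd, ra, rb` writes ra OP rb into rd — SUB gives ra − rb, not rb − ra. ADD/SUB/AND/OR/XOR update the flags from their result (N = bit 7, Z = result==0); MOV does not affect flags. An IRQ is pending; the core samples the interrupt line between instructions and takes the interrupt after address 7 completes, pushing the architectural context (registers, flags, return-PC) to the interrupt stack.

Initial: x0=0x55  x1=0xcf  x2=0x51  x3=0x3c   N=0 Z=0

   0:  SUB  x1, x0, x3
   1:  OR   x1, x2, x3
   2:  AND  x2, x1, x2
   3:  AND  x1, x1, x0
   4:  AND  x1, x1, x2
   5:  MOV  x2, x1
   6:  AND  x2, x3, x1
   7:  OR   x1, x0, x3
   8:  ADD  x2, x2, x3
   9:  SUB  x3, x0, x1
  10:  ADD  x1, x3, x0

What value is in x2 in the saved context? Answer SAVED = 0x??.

SAVED = 0x10

after  0: x0=0x55 x1=0x19 x2=0x51 x3=0x3c  N=0 Z=0
after  1: x0=0x55 x1=0x7d x2=0x51 x3=0x3c  N=0 Z=0
after  2: x0=0x55 x1=0x7d x2=0x51 x3=0x3c  N=0 Z=0
after  3: x0=0x55 x1=0x55 x2=0x51 x3=0x3c  N=0 Z=0
after  4: x0=0x55 x1=0x51 x2=0x51 x3=0x3c  N=0 Z=0
after  5: x0=0x55 x1=0x51 x2=0x51 x3=0x3c  N=0 Z=0
after  6: x0=0x55 x1=0x51 x2=0x10 x3=0x3c  N=0 Z=0
after  7: x0=0x55 x1=0x7d x2=0x10 x3=0x3c  N=0 Z=0
-- IRQ taken; context saved, return-PC = 8 --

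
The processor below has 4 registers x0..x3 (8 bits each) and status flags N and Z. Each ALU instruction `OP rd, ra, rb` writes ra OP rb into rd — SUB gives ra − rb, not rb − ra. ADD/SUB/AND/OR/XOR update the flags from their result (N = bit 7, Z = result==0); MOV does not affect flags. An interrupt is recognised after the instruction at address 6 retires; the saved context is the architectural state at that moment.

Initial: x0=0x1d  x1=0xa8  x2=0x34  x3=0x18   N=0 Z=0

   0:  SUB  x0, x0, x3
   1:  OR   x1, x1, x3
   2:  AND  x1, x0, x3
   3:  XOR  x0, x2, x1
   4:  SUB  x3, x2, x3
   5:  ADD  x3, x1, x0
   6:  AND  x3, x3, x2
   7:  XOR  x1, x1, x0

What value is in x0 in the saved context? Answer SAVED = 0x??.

after  0: x0=0x05 x1=0xa8 x2=0x34 x3=0x18  N=0 Z=0
after  1: x0=0x05 x1=0xb8 x2=0x34 x3=0x18  N=1 Z=0
after  2: x0=0x05 x1=0x00 x2=0x34 x3=0x18  N=0 Z=1
after  3: x0=0x34 x1=0x00 x2=0x34 x3=0x18  N=0 Z=0
after  4: x0=0x34 x1=0x00 x2=0x34 x3=0x1c  N=0 Z=0
after  5: x0=0x34 x1=0x00 x2=0x34 x3=0x34  N=0 Z=0
after  6: x0=0x34 x1=0x00 x2=0x34 x3=0x34  N=0 Z=0
-- IRQ taken; context saved, return-PC = 7 --

SAVED = 0x34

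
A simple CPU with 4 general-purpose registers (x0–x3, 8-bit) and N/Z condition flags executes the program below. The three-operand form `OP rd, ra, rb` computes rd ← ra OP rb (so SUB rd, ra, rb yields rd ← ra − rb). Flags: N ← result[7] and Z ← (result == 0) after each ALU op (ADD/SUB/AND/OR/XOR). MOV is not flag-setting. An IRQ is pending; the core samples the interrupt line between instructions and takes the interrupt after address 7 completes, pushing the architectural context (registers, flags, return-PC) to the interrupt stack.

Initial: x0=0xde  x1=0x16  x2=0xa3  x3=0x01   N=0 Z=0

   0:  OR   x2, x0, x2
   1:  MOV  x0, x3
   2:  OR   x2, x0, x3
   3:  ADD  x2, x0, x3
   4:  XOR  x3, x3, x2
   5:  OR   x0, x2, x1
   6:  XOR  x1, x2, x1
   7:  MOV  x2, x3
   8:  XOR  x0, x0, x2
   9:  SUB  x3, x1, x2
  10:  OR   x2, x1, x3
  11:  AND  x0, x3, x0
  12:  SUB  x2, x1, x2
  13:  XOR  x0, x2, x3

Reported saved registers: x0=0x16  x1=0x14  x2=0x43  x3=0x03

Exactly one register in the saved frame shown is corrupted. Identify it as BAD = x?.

after  0: x0=0xde x1=0x16 x2=0xff x3=0x01  N=1 Z=0
after  1: x0=0x01 x1=0x16 x2=0xff x3=0x01  N=1 Z=0
after  2: x0=0x01 x1=0x16 x2=0x01 x3=0x01  N=0 Z=0
after  3: x0=0x01 x1=0x16 x2=0x02 x3=0x01  N=0 Z=0
after  4: x0=0x01 x1=0x16 x2=0x02 x3=0x03  N=0 Z=0
after  5: x0=0x16 x1=0x16 x2=0x02 x3=0x03  N=0 Z=0
after  6: x0=0x16 x1=0x14 x2=0x02 x3=0x03  N=0 Z=0
after  7: x0=0x16 x1=0x14 x2=0x03 x3=0x03  N=0 Z=0
-- IRQ taken; context saved, return-PC = 8 --
mismatch: x2: reported 0x43 vs actual 0x03

BAD = x2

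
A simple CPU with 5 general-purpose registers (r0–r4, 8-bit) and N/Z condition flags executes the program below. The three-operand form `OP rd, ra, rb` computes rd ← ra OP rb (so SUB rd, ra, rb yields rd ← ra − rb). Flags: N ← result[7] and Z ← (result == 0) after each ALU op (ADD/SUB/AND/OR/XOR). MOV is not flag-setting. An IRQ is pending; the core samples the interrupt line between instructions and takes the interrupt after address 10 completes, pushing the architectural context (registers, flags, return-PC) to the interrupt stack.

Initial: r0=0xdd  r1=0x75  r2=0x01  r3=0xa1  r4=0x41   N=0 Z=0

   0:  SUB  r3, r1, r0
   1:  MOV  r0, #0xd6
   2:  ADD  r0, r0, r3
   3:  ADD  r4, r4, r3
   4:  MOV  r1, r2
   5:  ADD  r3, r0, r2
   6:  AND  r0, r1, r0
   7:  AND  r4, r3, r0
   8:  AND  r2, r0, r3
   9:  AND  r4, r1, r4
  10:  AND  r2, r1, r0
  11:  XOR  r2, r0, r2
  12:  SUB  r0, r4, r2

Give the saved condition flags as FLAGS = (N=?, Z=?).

after  0: r0=0xdd r1=0x75 r2=0x01 r3=0x98 r4=0x41  N=1 Z=0
after  1: r0=0xd6 r1=0x75 r2=0x01 r3=0x98 r4=0x41  N=1 Z=0
after  2: r0=0x6e r1=0x75 r2=0x01 r3=0x98 r4=0x41  N=0 Z=0
after  3: r0=0x6e r1=0x75 r2=0x01 r3=0x98 r4=0xd9  N=1 Z=0
after  4: r0=0x6e r1=0x01 r2=0x01 r3=0x98 r4=0xd9  N=1 Z=0
after  5: r0=0x6e r1=0x01 r2=0x01 r3=0x6f r4=0xd9  N=0 Z=0
after  6: r0=0x00 r1=0x01 r2=0x01 r3=0x6f r4=0xd9  N=0 Z=1
after  7: r0=0x00 r1=0x01 r2=0x01 r3=0x6f r4=0x00  N=0 Z=1
after  8: r0=0x00 r1=0x01 r2=0x00 r3=0x6f r4=0x00  N=0 Z=1
after  9: r0=0x00 r1=0x01 r2=0x00 r3=0x6f r4=0x00  N=0 Z=1
after 10: r0=0x00 r1=0x01 r2=0x00 r3=0x6f r4=0x00  N=0 Z=1
-- IRQ taken; context saved, return-PC = 11 --

FLAGS = (N=0, Z=1)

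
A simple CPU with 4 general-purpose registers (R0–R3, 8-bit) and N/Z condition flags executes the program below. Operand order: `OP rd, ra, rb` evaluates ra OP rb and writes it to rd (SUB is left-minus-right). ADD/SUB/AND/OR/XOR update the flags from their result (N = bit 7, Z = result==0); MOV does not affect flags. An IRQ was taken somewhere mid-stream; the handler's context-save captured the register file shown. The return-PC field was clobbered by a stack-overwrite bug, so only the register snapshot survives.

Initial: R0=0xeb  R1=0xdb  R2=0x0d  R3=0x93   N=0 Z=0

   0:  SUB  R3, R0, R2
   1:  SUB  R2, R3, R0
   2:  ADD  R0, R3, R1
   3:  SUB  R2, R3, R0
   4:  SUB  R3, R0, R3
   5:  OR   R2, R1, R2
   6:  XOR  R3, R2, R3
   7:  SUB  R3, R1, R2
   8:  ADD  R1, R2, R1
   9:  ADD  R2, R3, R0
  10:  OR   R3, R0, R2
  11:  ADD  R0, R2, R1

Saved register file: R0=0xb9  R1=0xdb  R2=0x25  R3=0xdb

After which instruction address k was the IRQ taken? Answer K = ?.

after  0: R0=0xeb R1=0xdb R2=0x0d R3=0xde  N=1 Z=0
after  1: R0=0xeb R1=0xdb R2=0xf3 R3=0xde  N=1 Z=0
after  2: R0=0xb9 R1=0xdb R2=0xf3 R3=0xde  N=1 Z=0
after  3: R0=0xb9 R1=0xdb R2=0x25 R3=0xde  N=0 Z=0
after  4: R0=0xb9 R1=0xdb R2=0x25 R3=0xdb  N=1 Z=0
-- IRQ taken; context saved, return-PC = 5 --

K = 4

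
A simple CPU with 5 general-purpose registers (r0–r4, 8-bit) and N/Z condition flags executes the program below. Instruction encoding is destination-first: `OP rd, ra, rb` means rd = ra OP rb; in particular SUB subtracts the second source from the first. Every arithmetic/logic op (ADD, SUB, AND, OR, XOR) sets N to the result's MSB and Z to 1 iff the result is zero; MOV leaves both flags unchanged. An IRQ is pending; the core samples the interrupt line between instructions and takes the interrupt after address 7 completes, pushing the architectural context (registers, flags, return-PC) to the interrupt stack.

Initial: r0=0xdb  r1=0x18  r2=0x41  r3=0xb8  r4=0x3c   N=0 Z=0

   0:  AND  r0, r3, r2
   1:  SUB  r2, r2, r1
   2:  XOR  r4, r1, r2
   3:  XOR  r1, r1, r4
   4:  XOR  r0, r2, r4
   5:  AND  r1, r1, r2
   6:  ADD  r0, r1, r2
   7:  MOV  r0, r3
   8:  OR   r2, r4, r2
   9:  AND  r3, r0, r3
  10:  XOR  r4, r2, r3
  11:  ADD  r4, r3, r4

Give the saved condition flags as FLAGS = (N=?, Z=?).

FLAGS = (N=0, Z=0)

after  0: r0=0x00 r1=0x18 r2=0x41 r3=0xb8 r4=0x3c  N=0 Z=1
after  1: r0=0x00 r1=0x18 r2=0x29 r3=0xb8 r4=0x3c  N=0 Z=0
after  2: r0=0x00 r1=0x18 r2=0x29 r3=0xb8 r4=0x31  N=0 Z=0
after  3: r0=0x00 r1=0x29 r2=0x29 r3=0xb8 r4=0x31  N=0 Z=0
after  4: r0=0x18 r1=0x29 r2=0x29 r3=0xb8 r4=0x31  N=0 Z=0
after  5: r0=0x18 r1=0x29 r2=0x29 r3=0xb8 r4=0x31  N=0 Z=0
after  6: r0=0x52 r1=0x29 r2=0x29 r3=0xb8 r4=0x31  N=0 Z=0
after  7: r0=0xb8 r1=0x29 r2=0x29 r3=0xb8 r4=0x31  N=0 Z=0
-- IRQ taken; context saved, return-PC = 8 --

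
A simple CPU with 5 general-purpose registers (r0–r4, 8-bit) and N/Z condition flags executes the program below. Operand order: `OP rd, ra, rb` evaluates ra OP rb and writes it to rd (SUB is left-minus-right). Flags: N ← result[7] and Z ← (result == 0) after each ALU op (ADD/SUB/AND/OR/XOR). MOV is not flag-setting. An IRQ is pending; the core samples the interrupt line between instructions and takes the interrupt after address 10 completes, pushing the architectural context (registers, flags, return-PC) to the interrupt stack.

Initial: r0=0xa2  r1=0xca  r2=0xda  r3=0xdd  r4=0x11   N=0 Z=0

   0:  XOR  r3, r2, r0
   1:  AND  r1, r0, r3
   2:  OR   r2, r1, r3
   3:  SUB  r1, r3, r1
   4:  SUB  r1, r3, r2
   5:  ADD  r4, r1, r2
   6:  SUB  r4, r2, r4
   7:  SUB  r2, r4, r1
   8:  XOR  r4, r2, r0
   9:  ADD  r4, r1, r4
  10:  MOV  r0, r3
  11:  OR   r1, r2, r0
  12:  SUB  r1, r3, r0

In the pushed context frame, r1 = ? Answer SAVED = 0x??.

after  0: r0=0xa2 r1=0xca r2=0xda r3=0x78 r4=0x11  N=0 Z=0
after  1: r0=0xa2 r1=0x20 r2=0xda r3=0x78 r4=0x11  N=0 Z=0
after  2: r0=0xa2 r1=0x20 r2=0x78 r3=0x78 r4=0x11  N=0 Z=0
after  3: r0=0xa2 r1=0x58 r2=0x78 r3=0x78 r4=0x11  N=0 Z=0
after  4: r0=0xa2 r1=0x00 r2=0x78 r3=0x78 r4=0x11  N=0 Z=1
after  5: r0=0xa2 r1=0x00 r2=0x78 r3=0x78 r4=0x78  N=0 Z=0
after  6: r0=0xa2 r1=0x00 r2=0x78 r3=0x78 r4=0x00  N=0 Z=1
after  7: r0=0xa2 r1=0x00 r2=0x00 r3=0x78 r4=0x00  N=0 Z=1
after  8: r0=0xa2 r1=0x00 r2=0x00 r3=0x78 r4=0xa2  N=1 Z=0
after  9: r0=0xa2 r1=0x00 r2=0x00 r3=0x78 r4=0xa2  N=1 Z=0
after 10: r0=0x78 r1=0x00 r2=0x00 r3=0x78 r4=0xa2  N=1 Z=0
-- IRQ taken; context saved, return-PC = 11 --

SAVED = 0x00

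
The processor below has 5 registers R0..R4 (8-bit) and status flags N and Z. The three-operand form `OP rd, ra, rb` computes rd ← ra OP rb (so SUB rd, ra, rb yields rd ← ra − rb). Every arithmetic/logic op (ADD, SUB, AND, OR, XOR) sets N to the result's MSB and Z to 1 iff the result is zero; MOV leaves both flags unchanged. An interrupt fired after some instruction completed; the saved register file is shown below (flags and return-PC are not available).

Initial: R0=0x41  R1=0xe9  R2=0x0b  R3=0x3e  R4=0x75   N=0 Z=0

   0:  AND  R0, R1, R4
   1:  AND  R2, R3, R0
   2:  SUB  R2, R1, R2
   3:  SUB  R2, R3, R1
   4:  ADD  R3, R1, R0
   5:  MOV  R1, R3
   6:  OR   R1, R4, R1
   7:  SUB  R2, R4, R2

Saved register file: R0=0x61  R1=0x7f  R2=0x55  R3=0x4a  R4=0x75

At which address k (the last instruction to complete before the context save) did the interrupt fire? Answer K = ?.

after  0: R0=0x61 R1=0xe9 R2=0x0b R3=0x3e R4=0x75  N=0 Z=0
after  1: R0=0x61 R1=0xe9 R2=0x20 R3=0x3e R4=0x75  N=0 Z=0
after  2: R0=0x61 R1=0xe9 R2=0xc9 R3=0x3e R4=0x75  N=1 Z=0
after  3: R0=0x61 R1=0xe9 R2=0x55 R3=0x3e R4=0x75  N=0 Z=0
after  4: R0=0x61 R1=0xe9 R2=0x55 R3=0x4a R4=0x75  N=0 Z=0
after  5: R0=0x61 R1=0x4a R2=0x55 R3=0x4a R4=0x75  N=0 Z=0
after  6: R0=0x61 R1=0x7f R2=0x55 R3=0x4a R4=0x75  N=0 Z=0
-- IRQ taken; context saved, return-PC = 7 --

K = 6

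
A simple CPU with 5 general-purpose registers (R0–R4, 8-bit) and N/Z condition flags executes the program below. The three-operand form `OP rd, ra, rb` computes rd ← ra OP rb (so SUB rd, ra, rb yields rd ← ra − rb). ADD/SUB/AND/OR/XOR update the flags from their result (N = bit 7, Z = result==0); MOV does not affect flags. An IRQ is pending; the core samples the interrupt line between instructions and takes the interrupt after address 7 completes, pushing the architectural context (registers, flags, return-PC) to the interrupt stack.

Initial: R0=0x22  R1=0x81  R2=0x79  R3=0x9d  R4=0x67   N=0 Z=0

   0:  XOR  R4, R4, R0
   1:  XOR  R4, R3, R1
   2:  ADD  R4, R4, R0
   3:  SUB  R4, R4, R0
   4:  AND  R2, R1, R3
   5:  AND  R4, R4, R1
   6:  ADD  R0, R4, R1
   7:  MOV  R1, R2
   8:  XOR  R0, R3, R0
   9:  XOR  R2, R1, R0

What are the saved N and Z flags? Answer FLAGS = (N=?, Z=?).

after  0: R0=0x22 R1=0x81 R2=0x79 R3=0x9d R4=0x45  N=0 Z=0
after  1: R0=0x22 R1=0x81 R2=0x79 R3=0x9d R4=0x1c  N=0 Z=0
after  2: R0=0x22 R1=0x81 R2=0x79 R3=0x9d R4=0x3e  N=0 Z=0
after  3: R0=0x22 R1=0x81 R2=0x79 R3=0x9d R4=0x1c  N=0 Z=0
after  4: R0=0x22 R1=0x81 R2=0x81 R3=0x9d R4=0x1c  N=1 Z=0
after  5: R0=0x22 R1=0x81 R2=0x81 R3=0x9d R4=0x00  N=0 Z=1
after  6: R0=0x81 R1=0x81 R2=0x81 R3=0x9d R4=0x00  N=1 Z=0
after  7: R0=0x81 R1=0x81 R2=0x81 R3=0x9d R4=0x00  N=1 Z=0
-- IRQ taken; context saved, return-PC = 8 --

FLAGS = (N=1, Z=0)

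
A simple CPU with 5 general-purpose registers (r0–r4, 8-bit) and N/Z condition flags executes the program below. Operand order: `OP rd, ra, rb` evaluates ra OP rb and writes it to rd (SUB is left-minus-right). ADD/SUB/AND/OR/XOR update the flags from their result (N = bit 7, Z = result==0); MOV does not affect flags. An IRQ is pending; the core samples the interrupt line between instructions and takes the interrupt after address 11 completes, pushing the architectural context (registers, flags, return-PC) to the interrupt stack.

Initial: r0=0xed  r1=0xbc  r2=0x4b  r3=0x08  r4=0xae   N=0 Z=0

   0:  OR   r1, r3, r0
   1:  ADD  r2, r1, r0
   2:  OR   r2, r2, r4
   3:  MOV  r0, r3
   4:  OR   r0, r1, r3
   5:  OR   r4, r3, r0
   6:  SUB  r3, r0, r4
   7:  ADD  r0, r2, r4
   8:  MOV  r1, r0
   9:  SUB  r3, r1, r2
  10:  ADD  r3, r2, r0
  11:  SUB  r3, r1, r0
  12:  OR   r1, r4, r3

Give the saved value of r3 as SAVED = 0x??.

after  0: r0=0xed r1=0xed r2=0x4b r3=0x08 r4=0xae  N=1 Z=0
after  1: r0=0xed r1=0xed r2=0xda r3=0x08 r4=0xae  N=1 Z=0
after  2: r0=0xed r1=0xed r2=0xfe r3=0x08 r4=0xae  N=1 Z=0
after  3: r0=0x08 r1=0xed r2=0xfe r3=0x08 r4=0xae  N=1 Z=0
after  4: r0=0xed r1=0xed r2=0xfe r3=0x08 r4=0xae  N=1 Z=0
after  5: r0=0xed r1=0xed r2=0xfe r3=0x08 r4=0xed  N=1 Z=0
after  6: r0=0xed r1=0xed r2=0xfe r3=0x00 r4=0xed  N=0 Z=1
after  7: r0=0xeb r1=0xed r2=0xfe r3=0x00 r4=0xed  N=1 Z=0
after  8: r0=0xeb r1=0xeb r2=0xfe r3=0x00 r4=0xed  N=1 Z=0
after  9: r0=0xeb r1=0xeb r2=0xfe r3=0xed r4=0xed  N=1 Z=0
after 10: r0=0xeb r1=0xeb r2=0xfe r3=0xe9 r4=0xed  N=1 Z=0
after 11: r0=0xeb r1=0xeb r2=0xfe r3=0x00 r4=0xed  N=0 Z=1
-- IRQ taken; context saved, return-PC = 12 --

SAVED = 0x00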